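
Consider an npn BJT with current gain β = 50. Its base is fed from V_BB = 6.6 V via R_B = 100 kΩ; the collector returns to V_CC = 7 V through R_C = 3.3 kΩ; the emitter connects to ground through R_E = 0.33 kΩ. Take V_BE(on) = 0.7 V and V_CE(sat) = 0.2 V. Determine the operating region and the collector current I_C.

Assume active: I_B = (6.6 − 0.7)/(100 + 51×0.33) = 0.0505 mA, I_C = β·I_B = 2.53 mA.
Then V_CE = 7 − 2.53×3.3 − 2.58×0.33 = -2.18 V < 0.2 V — the active assumption fails.
Re-solve with V_CE = 0.2 V. KCL at the emitter: V_E/R_E = (V_BB−0.7−V_E)/R_B + (V_CC−0.2−V_E)/R_C, giving V_E = 0.634 V.
I_C = (V_CC − 0.2 − V_E)/R_C = (6.8 − 0.634)/3.3 = 1.87 mA.
Check: I_B = (5.9 − 0.634)/100 = 0.0527 mA, and β·I_B = 2.63 mA > I_C, confirming saturation.

saturation; I_C ≈ 1.9 mA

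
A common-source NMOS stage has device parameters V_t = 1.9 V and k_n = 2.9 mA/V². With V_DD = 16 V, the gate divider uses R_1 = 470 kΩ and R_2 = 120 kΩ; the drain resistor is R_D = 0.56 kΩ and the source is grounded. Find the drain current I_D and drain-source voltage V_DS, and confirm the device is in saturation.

V_G = V_DD·R_2/(R_1+R_2) = 16×120/590 = 3.25 V. With the source grounded, V_GS = V_G = 3.25 V.
Assume saturation: I_D = (k_n/2)(V_GS − V_t)² = (2.9/2)×(3.25 − 1.9)² = 1.45×1.35² = 2.66 mA.
V_DS = V_DD − I_D·R_D = 16 − 2.66×0.56 = 14.5 V.
Saturation requires V_DS ≥ V_GS − V_t = 1.35 V; 14.5 ≥ 1.35 ✓.

I_D ≈ 2.7 mA, V_DS ≈ 15 V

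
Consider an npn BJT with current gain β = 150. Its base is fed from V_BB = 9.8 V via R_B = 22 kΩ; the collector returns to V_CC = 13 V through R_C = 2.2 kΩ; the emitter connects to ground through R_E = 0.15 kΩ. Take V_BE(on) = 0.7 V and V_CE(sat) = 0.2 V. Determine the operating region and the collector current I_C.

Assume active: I_B = (9.8 − 0.7)/(22 + 151×0.15) = 0.204 mA, I_C = β·I_B = 30.6 mA.
Then V_CE = 13 − 30.6×2.2 − 30.8×0.15 = -58.9 V < 0.2 V — the active assumption fails.
Re-solve with V_CE = 0.2 V. KCL at the emitter: V_E/R_E = (V_BB−0.7−V_E)/R_B + (V_CC−0.2−V_E)/R_C, giving V_E = 0.87 V.
I_C = (V_CC − 0.2 − V_E)/R_C = (12.8 − 0.87)/2.2 = 5.42 mA.
Check: I_B = (9.1 − 0.87)/22 = 0.374 mA, and β·I_B = 56.1 mA > I_C, confirming saturation.

saturation; I_C ≈ 5.4 mA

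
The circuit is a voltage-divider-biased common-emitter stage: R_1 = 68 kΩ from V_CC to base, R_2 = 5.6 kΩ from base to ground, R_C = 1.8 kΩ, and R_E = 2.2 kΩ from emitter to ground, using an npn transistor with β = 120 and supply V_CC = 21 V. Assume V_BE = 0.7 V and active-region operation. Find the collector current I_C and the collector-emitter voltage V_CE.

Thevenize the base divider: V_Th = V_CC·R_2/(R_1+R_2) = 21×5.6/73.6 = 1.6 V, R_Th = R_1‖R_2 = 5.17 kΩ.
Base-emitter loop: V_Th = I_B·R_Th + V_BE + (β+1)I_B·R_E, so I_B = (1.6 − 0.7) / (5.17 + 121×2.2) = 0.00331 mA.
I_C = β·I_B = 120×0.00331 = 0.397 mA, and I_E = (β+1)I_B = 0.4 mA.
V_CE = V_CC − I_C·R_C − I_E·R_E = 21 − 0.397×1.8 − 0.4×2.2 = 19.4 V.
V_CE = 19.4 V > 0.2 V confirms active-region operation.

I_C ≈ 0.4 mA, V_CE ≈ 19 V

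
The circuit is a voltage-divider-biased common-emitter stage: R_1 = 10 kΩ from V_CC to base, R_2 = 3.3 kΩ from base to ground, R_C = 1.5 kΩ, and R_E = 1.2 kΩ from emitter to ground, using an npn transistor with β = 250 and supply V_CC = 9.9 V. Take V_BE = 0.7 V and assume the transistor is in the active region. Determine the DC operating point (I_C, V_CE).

I_C ≈ 1.4 mA, V_CE ≈ 6 V

Thevenize the base divider: V_Th = V_CC·R_2/(R_1+R_2) = 9.9×3.3/13.3 = 2.46 V, R_Th = R_1‖R_2 = 2.48 kΩ.
Base-emitter loop: V_Th = I_B·R_Th + V_BE + (β+1)I_B·R_E, so I_B = (2.46 − 0.7) / (2.48 + 251×1.2) = 0.00578 mA.
I_C = β·I_B = 250×0.00578 = 1.45 mA, and I_E = (β+1)I_B = 1.45 mA.
V_CE = V_CC − I_C·R_C − I_E·R_E = 9.9 − 1.45×1.5 − 1.45×1.2 = 5.99 V.
V_CE = 5.99 V > 0.2 V confirms active-region operation.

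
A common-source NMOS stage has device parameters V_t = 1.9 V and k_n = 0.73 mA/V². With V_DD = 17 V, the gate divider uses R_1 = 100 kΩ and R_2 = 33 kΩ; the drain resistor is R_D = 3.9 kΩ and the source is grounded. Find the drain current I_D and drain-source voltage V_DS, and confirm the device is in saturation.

V_G = V_DD·R_2/(R_1+R_2) = 17×33/133 = 4.22 V. With the source grounded, V_GS = V_G = 4.22 V.
Assume saturation: I_D = (k_n/2)(V_GS − V_t)² = (0.73/2)×(4.22 − 1.9)² = 0.365×2.32² = 1.96 mA.
V_DS = V_DD − I_D·R_D = 17 − 1.96×3.9 = 9.35 V.
Saturation requires V_DS ≥ V_GS − V_t = 2.32 V; 9.35 ≥ 2.32 ✓.

I_D ≈ 2 mA, V_DS ≈ 9.4 V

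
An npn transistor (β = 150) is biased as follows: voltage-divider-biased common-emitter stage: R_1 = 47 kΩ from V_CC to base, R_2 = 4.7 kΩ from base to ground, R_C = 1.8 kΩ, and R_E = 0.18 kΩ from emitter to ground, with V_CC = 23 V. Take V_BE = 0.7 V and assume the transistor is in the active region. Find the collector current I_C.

Thevenize the base divider: V_Th = V_CC·R_2/(R_1+R_2) = 23×4.7/51.7 = 2.09 V, R_Th = R_1‖R_2 = 4.27 kΩ.
Base-emitter loop: V_Th = I_B·R_Th + V_BE + (β+1)I_B·R_E, so I_B = (2.09 − 0.7) / (4.27 + 151×0.18) = 0.0442 mA.
I_C = β·I_B = 150×0.0442 = 6.63 mA, and I_E = (β+1)I_B = 6.68 mA.
V_CE = V_CC − I_C·R_C − I_E·R_E = 23 − 6.63×1.8 − 6.68×0.18 = 9.86 V.
V_CE = 9.86 V > 0.2 V confirms active-region operation.

I_C ≈ 6.6 mA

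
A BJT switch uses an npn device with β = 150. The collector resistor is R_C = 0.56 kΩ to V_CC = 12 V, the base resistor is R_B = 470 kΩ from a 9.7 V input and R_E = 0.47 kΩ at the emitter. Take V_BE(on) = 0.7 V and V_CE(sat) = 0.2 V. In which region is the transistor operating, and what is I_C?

active; I_C ≈ 2.5 mA

Assume active. Base-emitter loop: I_B = (V_BB − V_BE)/(R_B + (β+1)R_E) = (9.7 − 0.7)/(470 + 151×0.47) = 0.0166 mA.
I_C = β·I_B = 150×0.0166 = 2.5 mA.
V_CE = V_CC − I_C·R_C − I_E·R_E = 12 − 2.5×0.56 − 2.51×0.47 = 9.42 V > V_CE(sat), so the active-region assumption holds.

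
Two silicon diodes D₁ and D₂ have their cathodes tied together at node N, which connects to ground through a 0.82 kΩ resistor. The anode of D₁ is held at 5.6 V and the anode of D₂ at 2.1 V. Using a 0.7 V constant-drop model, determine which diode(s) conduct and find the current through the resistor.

Assume both conduct. Then node N would need to be at both 5.6−0.7 = 4.9 V and 2.1−0.7 = 1.4 V, which is impossible.
Assume only D₁ conducts: V_N = 5.6 − 0.7 = 4.9 V, so I_R = 4.9/0.82 = 5.98 mA.
Check D₂: its anode-to-cathode voltage is 2.1 − 4.9 = -2.8 V < 0.7 V, so it is off. The assumption is consistent.

Only D₁ conducts; I_R ≈ 6 mA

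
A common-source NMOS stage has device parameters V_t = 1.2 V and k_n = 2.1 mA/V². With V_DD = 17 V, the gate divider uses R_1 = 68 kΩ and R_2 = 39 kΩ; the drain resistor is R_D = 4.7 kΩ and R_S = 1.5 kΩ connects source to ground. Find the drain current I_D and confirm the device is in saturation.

V_G = V_DD·R_2/(R_1+R_2) = 17×39/107 = 6.2 V.
Assume saturation: I_D = (k_n/2)(V_GS − V_t)² with V_GS = V_G − I_D·R_S = 6.2 − 1.5·I_D.
Substituting gives 2.36·I_D² − 16.7·I_D + 26.2 = 0, with roots I_D = 2.34 or 4.75 mA.
The root I_D = 4.75 mA gives V_GS = -0.927 V ≤ V_t, so take I_D = 2.34 mA.
Then V_GS = 2.69 V and V_DS = V_DD − I_D(R_D+R_S) = 17 − 2.34×6.2 = 2.51 V.
Saturation requires V_DS ≥ V_GS − V_t = 1.49 V; 2.51 ≥ 1.49 ✓.

I_D ≈ 2.3 mA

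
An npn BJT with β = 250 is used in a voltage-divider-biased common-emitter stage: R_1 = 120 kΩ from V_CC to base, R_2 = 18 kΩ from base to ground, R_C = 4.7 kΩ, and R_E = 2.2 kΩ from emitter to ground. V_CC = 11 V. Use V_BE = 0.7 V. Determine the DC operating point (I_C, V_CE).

I_C ≈ 0.32 mA, V_CE ≈ 8.8 V

Thevenize the base divider: V_Th = V_CC·R_2/(R_1+R_2) = 11×18/138 = 1.43 V, R_Th = R_1‖R_2 = 15.7 kΩ.
Base-emitter loop: V_Th = I_B·R_Th + V_BE + (β+1)I_B·R_E, so I_B = (1.43 − 0.7) / (15.7 + 251×2.2) = 0.00129 mA.
I_C = β·I_B = 250×0.00129 = 0.323 mA, and I_E = (β+1)I_B = 0.325 mA.
V_CE = V_CC − I_C·R_C − I_E·R_E = 11 − 0.323×4.7 − 0.325×2.2 = 8.77 V.
V_CE = 8.77 V > 0.2 V confirms active-region operation.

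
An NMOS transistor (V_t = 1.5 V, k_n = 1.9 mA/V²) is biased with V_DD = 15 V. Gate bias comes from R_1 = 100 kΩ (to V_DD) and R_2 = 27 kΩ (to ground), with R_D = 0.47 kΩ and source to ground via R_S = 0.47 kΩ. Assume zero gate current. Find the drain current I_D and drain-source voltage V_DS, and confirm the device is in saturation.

I_D ≈ 1.2 mA, V_DS ≈ 14 V

V_G = V_DD·R_2/(R_1+R_2) = 15×27/127 = 3.19 V.
Assume saturation: I_D = (k_n/2)(V_GS − V_t)² with V_GS = V_G − I_D·R_S = 3.19 − 0.47·I_D.
Substituting gives 0.21·I_D² − 2.51·I_D + 2.71 = 0, with roots I_D = 1.2 or 10.8 mA.
The root I_D = 10.8 mA gives V_GS = -1.86 V ≤ V_t, so take I_D = 1.2 mA.
Then V_GS = 2.62 V and V_DS = V_DD − I_D(R_D+R_S) = 15 − 1.2×0.94 = 13.9 V.
Saturation requires V_DS ≥ V_GS − V_t = 1.12 V; 13.9 ≥ 1.12 ✓.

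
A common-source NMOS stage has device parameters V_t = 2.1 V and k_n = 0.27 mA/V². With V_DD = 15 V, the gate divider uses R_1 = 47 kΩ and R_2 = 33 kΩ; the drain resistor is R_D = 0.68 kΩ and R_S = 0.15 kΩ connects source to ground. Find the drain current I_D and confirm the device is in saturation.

V_G = V_DD·R_2/(R_1+R_2) = 15×33/80 = 6.19 V.
Assume saturation: I_D = (k_n/2)(V_GS − V_t)² with V_GS = V_G − I_D·R_S = 6.19 − 0.15·I_D.
Substituting gives 0.00304·I_D² − 1.17·I_D + 2.26 = 0, with roots I_D = 1.95 or 382 mA.
The root I_D = 382 mA gives V_GS = -51.1 V ≤ V_t, so take I_D = 1.95 mA.
Then V_GS = 5.9 V and V_DS = V_DD − I_D(R_D+R_S) = 15 − 1.95×0.83 = 13.4 V.
Saturation requires V_DS ≥ V_GS − V_t = 3.8 V; 13.4 ≥ 3.8 ✓.

I_D ≈ 1.9 mA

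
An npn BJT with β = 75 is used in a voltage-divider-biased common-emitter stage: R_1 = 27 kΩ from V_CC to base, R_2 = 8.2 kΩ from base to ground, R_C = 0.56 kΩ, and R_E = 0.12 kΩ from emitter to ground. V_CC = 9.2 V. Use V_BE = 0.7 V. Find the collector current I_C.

Thevenize the base divider: V_Th = V_CC·R_2/(R_1+R_2) = 9.2×8.2/35.2 = 2.14 V, R_Th = R_1‖R_2 = 6.29 kΩ.
Base-emitter loop: V_Th = I_B·R_Th + V_BE + (β+1)I_B·R_E, so I_B = (2.14 − 0.7) / (6.29 + 76×0.12) = 0.0937 mA.
I_C = β·I_B = 75×0.0937 = 7.02 mA, and I_E = (β+1)I_B = 7.12 mA.
V_CE = V_CC − I_C·R_C − I_E·R_E = 9.2 − 7.02×0.56 − 7.12×0.12 = 4.41 V.
V_CE = 4.41 V > 0.2 V confirms active-region operation.

I_C ≈ 7 mA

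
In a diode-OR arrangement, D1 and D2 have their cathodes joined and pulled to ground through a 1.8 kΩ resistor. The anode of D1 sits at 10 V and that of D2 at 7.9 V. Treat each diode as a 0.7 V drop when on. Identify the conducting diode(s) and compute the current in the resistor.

Only D1 conducts; I_R ≈ 5.2 mA

Assume both conduct. Then node N would need to be at both 10−0.7 = 9.3 V and 7.9−0.7 = 7.2 V, which is impossible.
Assume only D1 conducts: V_N = 10 − 0.7 = 9.3 V, so I_R = 9.3/1.8 = 5.17 mA.
Check D2: its anode-to-cathode voltage is 7.9 − 9.3 = -1.4 V < 0.7 V, so it is off. The assumption is consistent.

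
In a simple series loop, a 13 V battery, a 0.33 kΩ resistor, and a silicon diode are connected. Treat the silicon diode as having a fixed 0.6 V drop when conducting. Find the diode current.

I ≈ 38 mA

KVL around the loop: 13 = V_D + I·R = 0.6 + I × 0.33 kΩ.
So I = (13 − 0.6) / 0.33 kΩ = 12.4 / 0.33 = 37.6 mA.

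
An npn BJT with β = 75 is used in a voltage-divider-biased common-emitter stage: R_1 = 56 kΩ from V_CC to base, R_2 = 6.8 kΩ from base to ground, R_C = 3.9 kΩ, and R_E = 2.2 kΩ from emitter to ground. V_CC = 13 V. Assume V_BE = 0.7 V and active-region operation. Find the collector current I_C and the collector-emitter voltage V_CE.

I_C ≈ 0.31 mA, V_CE ≈ 11 V

Thevenize the base divider: V_Th = V_CC·R_2/(R_1+R_2) = 13×6.8/62.8 = 1.41 V, R_Th = R_1‖R_2 = 6.06 kΩ.
Base-emitter loop: V_Th = I_B·R_Th + V_BE + (β+1)I_B·R_E, so I_B = (1.41 − 0.7) / (6.06 + 76×2.2) = 0.00408 mA.
I_C = β·I_B = 75×0.00408 = 0.306 mA, and I_E = (β+1)I_B = 0.31 mA.
V_CE = V_CC − I_C·R_C − I_E·R_E = 13 − 0.306×3.9 − 0.31×2.2 = 11.1 V.
V_CE = 11.1 V > 0.2 V confirms active-region operation.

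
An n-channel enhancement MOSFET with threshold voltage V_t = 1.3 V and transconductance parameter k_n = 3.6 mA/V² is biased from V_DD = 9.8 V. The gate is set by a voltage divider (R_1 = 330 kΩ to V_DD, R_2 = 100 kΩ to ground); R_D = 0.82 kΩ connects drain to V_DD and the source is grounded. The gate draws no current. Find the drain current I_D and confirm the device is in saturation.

V_G = V_DD·R_2/(R_1+R_2) = 9.8×100/430 = 2.28 V. With the source grounded, V_GS = V_G = 2.28 V.
Assume saturation: I_D = (k_n/2)(V_GS − V_t)² = (3.6/2)×(2.28 − 1.3)² = 1.8×0.979² = 1.73 mA.
V_DS = V_DD − I_D·R_D = 9.8 − 1.73×0.82 = 8.39 V.
Saturation requires V_DS ≥ V_GS − V_t = 0.979 V; 8.39 ≥ 0.979 ✓.

I_D ≈ 1.7 mA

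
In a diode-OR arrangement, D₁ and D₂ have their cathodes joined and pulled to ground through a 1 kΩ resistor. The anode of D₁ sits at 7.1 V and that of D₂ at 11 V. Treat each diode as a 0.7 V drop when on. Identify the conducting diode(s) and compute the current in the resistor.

Assume both conduct. Then node N would need to be at both 7.1−0.7 = 6.4 V and 11−0.7 = 10.3 V, which is impossible.
Assume only D₂ conducts: V_N = 11 − 0.7 = 10.3 V, so I_R = 10.3/1 = 10.3 mA.
Check D₁: its anode-to-cathode voltage is 7.1 − 10.3 = -3.2 V < 0.7 V, so it is off. The assumption is consistent.

Only D₂ conducts; I_R ≈ 10 mA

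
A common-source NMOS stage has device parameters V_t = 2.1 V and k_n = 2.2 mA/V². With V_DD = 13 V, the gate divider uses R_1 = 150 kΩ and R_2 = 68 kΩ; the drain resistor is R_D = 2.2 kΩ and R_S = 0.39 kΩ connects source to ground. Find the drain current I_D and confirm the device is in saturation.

I_D ≈ 1.8 mA

V_G = V_DD·R_2/(R_1+R_2) = 13×68/218 = 4.06 V.
Assume saturation: I_D = (k_n/2)(V_GS − V_t)² with V_GS = V_G − I_D·R_S = 4.06 − 0.39·I_D.
Substituting gives 0.167·I_D² − 2.68·I_D + 4.2 = 0, with roots I_D = 1.76 or 14.2 mA.
The root I_D = 14.2 mA gives V_GS = -1.5 V ≤ V_t, so take I_D = 1.76 mA.
Then V_GS = 3.37 V and V_DS = V_DD − I_D(R_D+R_S) = 13 − 1.76×2.59 = 8.43 V.
Saturation requires V_DS ≥ V_GS − V_t = 1.27 V; 8.43 ≥ 1.27 ✓.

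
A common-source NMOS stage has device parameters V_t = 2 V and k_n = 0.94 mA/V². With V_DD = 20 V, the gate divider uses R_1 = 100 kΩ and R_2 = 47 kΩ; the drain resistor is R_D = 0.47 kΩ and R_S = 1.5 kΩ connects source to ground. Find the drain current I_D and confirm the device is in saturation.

V_G = V_DD·R_2/(R_1+R_2) = 20×47/147 = 6.39 V.
Assume saturation: I_D = (k_n/2)(V_GS − V_t)² with V_GS = V_G − I_D·R_S = 6.39 − 1.5·I_D.
Substituting gives 1.06·I_D² − 7.2·I_D + 9.08 = 0, with roots I_D = 1.67 or 5.13 mA.
The root I_D = 5.13 mA gives V_GS = -1.3 V ≤ V_t, so take I_D = 1.67 mA.
Then V_GS = 3.89 V and V_DS = V_DD − I_D(R_D+R_S) = 20 − 1.67×1.97 = 16.7 V.
Saturation requires V_DS ≥ V_GS − V_t = 1.89 V; 16.7 ≥ 1.89 ✓.

I_D ≈ 1.7 mA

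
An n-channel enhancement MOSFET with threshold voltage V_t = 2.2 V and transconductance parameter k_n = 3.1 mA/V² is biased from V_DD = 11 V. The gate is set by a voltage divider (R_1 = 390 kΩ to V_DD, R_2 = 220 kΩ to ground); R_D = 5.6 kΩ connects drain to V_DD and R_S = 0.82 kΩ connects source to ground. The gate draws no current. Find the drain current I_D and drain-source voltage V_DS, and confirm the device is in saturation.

V_G = V_DD·R_2/(R_1+R_2) = 11×220/610 = 3.97 V.
Assume saturation: I_D = (k_n/2)(V_GS − V_t)² with V_GS = V_G − I_D·R_S = 3.97 − 0.82·I_D.
Substituting gives 1.04·I_D² − 5.49·I_D + 4.84 = 0, with roots I_D = 1.12 or 4.15 mA.
The root I_D = 4.15 mA gives V_GS = 0.564 V ≤ V_t, so take I_D = 1.12 mA.
Then V_GS = 3.05 V and V_DS = V_DD − I_D(R_D+R_S) = 11 − 1.12×6.42 = 3.82 V.
Saturation requires V_DS ≥ V_GS − V_t = 0.85 V; 3.82 ≥ 0.85 ✓.

I_D ≈ 1.1 mA, V_DS ≈ 3.8 V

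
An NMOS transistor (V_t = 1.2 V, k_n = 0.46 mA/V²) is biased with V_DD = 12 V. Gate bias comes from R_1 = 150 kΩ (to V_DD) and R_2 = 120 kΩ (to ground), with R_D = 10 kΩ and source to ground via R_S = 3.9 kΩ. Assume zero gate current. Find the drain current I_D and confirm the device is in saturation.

I_D ≈ 0.63 mA

V_G = V_DD·R_2/(R_1+R_2) = 12×120/270 = 5.33 V.
Assume saturation: I_D = (k_n/2)(V_GS − V_t)² with V_GS = V_G − I_D·R_S = 5.33 − 3.9·I_D.
Substituting gives 3.5·I_D² − 8.42·I_D + 3.93 = 0, with roots I_D = 0.634 or 1.77 mA.
The root I_D = 1.77 mA gives V_GS = -1.58 V ≤ V_t, so take I_D = 0.634 mA.
Then V_GS = 2.86 V and V_DS = V_DD − I_D(R_D+R_S) = 12 − 0.634×13.9 = 3.19 V.
Saturation requires V_DS ≥ V_GS − V_t = 1.66 V; 3.19 ≥ 1.66 ✓.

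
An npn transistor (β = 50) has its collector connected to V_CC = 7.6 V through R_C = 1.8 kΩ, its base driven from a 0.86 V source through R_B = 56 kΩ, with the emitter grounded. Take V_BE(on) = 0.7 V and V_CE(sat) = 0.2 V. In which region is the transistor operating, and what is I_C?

Assume active. Base-emitter loop: I_B = (V_BB − V_BE)/R_B = (0.86 − 0.7)/56 = 0.00286 mA.
I_C = β·I_B = 50×0.00286 = 0.143 mA.
V_CE = V_CC − I_C·R_C = 7.6 − 0.143×1.8 = 7.34 V > V_CE(sat), so the active-region assumption holds.

active; I_C ≈ 0.14 mA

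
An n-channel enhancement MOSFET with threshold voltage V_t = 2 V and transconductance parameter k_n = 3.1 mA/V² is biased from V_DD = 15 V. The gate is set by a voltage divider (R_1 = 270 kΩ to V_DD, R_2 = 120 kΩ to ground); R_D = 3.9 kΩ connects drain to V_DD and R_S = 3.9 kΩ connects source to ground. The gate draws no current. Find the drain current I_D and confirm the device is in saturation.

I_D ≈ 0.52 mA

V_G = V_DD·R_2/(R_1+R_2) = 15×120/390 = 4.62 V.
Assume saturation: I_D = (k_n/2)(V_GS − V_t)² with V_GS = V_G − I_D·R_S = 4.62 − 3.9·I_D.
Substituting gives 23.6·I_D² − 32.6·I_D + 10.6 = 0, with roots I_D = 0.522 or 0.862 mA.
The root I_D = 0.862 mA gives V_GS = 1.25 V ≤ V_t, so take I_D = 0.522 mA.
Then V_GS = 2.58 V and V_DS = V_DD − I_D(R_D+R_S) = 15 − 0.522×7.8 = 10.9 V.
Saturation requires V_DS ≥ V_GS − V_t = 0.58 V; 10.9 ≥ 0.58 ✓.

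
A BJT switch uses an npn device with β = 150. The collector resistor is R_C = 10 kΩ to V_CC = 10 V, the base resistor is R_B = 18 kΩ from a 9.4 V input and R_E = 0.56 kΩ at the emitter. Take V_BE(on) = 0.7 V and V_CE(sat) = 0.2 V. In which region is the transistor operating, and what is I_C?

Assume active: I_B = (9.4 − 0.7)/(18 + 151×0.56) = 0.0848 mA, I_C = β·I_B = 12.7 mA.
Then V_CE = 10 − 12.7×10 − 12.8×0.56 = -124 V < 0.2 V — the active assumption fails.
Re-solve with V_CE = 0.2 V. KCL at the emitter: V_E/R_E = (V_BB−0.7−V_E)/R_B + (V_CC−0.2−V_E)/R_C, giving V_E = 0.754 V.
I_C = (V_CC − 0.2 − V_E)/R_C = (9.8 − 0.754)/10 = 0.905 mA.
Check: I_B = (8.7 − 0.754)/18 = 0.441 mA, and β·I_B = 66.2 mA > I_C, confirming saturation.

saturation; I_C ≈ 0.9 mA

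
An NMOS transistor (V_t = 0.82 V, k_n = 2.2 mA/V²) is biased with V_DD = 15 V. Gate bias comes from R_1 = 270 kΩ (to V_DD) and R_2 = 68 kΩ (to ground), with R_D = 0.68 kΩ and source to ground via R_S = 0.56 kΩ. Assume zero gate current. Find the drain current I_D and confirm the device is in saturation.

V_G = V_DD·R_2/(R_1+R_2) = 15×68/338 = 3.02 V.
Assume saturation: I_D = (k_n/2)(V_GS − V_t)² with V_GS = V_G − I_D·R_S = 3.02 − 0.56·I_D.
Substituting gives 0.345·I_D² − 3.71·I_D + 5.31 = 0, with roots I_D = 1.7 or 9.05 mA.
The root I_D = 9.05 mA gives V_GS = -2.05 V ≤ V_t, so take I_D = 1.7 mA.
Then V_GS = 2.06 V and V_DS = V_DD − I_D(R_D+R_S) = 15 − 1.7×1.24 = 12.9 V.
Saturation requires V_DS ≥ V_GS − V_t = 1.24 V; 12.9 ≥ 1.24 ✓.

I_D ≈ 1.7 mA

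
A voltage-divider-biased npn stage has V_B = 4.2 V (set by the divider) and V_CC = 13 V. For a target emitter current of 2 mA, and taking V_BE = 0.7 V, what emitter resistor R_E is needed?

V_E = V_B − V_BE = 4.2 − 0.7 = 3.5 V.
R_E = V_E / I_E = 3.5 / 2 = 1.75 kΩ.

R_E ≈ 1.8 kΩ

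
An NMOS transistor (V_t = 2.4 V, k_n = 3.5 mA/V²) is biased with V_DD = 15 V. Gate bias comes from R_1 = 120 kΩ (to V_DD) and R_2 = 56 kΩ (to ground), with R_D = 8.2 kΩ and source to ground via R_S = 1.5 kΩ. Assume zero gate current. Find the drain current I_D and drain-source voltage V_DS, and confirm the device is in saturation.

V_G = V_DD·R_2/(R_1+R_2) = 15×56/176 = 4.77 V.
Assume saturation: I_D = (k_n/2)(V_GS − V_t)² with V_GS = V_G − I_D·R_S = 4.77 − 1.5·I_D.
Substituting gives 3.94·I_D² − 13.5·I_D + 9.85 = 0, with roots I_D = 1.06 or 2.36 mA.
The root I_D = 2.36 mA gives V_GS = 1.24 V ≤ V_t, so take I_D = 1.06 mA.
Then V_GS = 3.18 V and V_DS = V_DD − I_D(R_D+R_S) = 15 − 1.06×9.7 = 4.69 V.
Saturation requires V_DS ≥ V_GS − V_t = 0.779 V; 4.69 ≥ 0.779 ✓.

I_D ≈ 1.1 mA, V_DS ≈ 4.7 V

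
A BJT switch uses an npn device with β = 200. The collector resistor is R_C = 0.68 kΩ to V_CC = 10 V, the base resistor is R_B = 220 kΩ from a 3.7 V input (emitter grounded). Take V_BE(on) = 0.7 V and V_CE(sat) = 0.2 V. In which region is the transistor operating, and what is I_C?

active; I_C ≈ 2.7 mA

Assume active. Base-emitter loop: I_B = (V_BB − V_BE)/R_B = (3.7 − 0.7)/220 = 0.0136 mA.
I_C = β·I_B = 200×0.0136 = 2.73 mA.
V_CE = V_CC − I_C·R_C = 10 − 2.73×0.68 = 8.15 V > V_CE(sat), so the active-region assumption holds.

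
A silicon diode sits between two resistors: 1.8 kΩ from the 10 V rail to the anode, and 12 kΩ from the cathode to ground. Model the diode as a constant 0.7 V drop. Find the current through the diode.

The two resistors are in series with the diode, so KVL gives 10 = I·1.8 + 0.7 + I·12.
I = (10 − 0.7) / (1.8 + 12) kΩ = 9.3 / 13.8 = 0.674 mA.

I ≈ 0.67 mA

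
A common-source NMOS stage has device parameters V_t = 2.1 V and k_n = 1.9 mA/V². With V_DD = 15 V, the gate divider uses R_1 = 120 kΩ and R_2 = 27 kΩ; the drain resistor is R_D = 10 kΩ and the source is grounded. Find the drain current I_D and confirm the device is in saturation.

V_G = V_DD·R_2/(R_1+R_2) = 15×27/147 = 2.76 V. With the source grounded, V_GS = V_G = 2.76 V.
Assume saturation: I_D = (k_n/2)(V_GS − V_t)² = (1.9/2)×(2.76 − 2.1)² = 0.95×0.655² = 0.408 mA.
V_DS = V_DD − I_D·R_D = 15 − 0.408×10 = 10.9 V.
Saturation requires V_DS ≥ V_GS − V_t = 0.655 V; 10.9 ≥ 0.655 ✓.

I_D ≈ 0.41 mA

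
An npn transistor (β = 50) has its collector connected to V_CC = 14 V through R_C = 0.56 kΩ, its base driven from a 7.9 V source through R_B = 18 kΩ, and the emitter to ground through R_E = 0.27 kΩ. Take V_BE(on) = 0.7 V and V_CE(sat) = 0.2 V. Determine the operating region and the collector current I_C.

active; I_C ≈ 11 mA

Assume active. Base-emitter loop: I_B = (V_BB − V_BE)/(R_B + (β+1)R_E) = (7.9 − 0.7)/(18 + 51×0.27) = 0.227 mA.
I_C = β·I_B = 50×0.227 = 11.3 mA.
V_CE = V_CC − I_C·R_C − I_E·R_E = 14 − 11.3×0.56 − 11.6×0.27 = 4.53 V > V_CE(sat), so the active-region assumption holds.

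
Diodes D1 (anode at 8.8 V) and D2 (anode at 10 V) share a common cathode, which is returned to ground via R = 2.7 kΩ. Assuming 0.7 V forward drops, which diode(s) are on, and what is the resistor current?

Assume both conduct. Then node N would need to be at both 8.8−0.7 = 8.1 V and 10−0.7 = 9.3 V, which is impossible.
Assume only D2 conducts: V_N = 10 − 0.7 = 9.3 V, so I_R = 9.3/2.7 = 3.44 mA.
Check D1: its anode-to-cathode voltage is 8.8 − 9.3 = -0.5 V < 0.7 V, so it is off. The assumption is consistent.

Only D2 conducts; I_R ≈ 3.4 mA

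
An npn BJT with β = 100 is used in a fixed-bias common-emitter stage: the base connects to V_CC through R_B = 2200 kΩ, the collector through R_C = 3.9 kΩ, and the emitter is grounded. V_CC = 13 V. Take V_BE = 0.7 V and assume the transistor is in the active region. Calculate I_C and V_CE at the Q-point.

Base loop: V_CC = I_B·R_B + V_BE, so I_B = (13 − 0.7)/2200 kΩ = 0.00559 mA.
In the active region I_C = β·I_B = 100 × 0.00559 = 0.559 mA.
Collector loop: V_CE = V_CC − I_C·R_C = 13 − 0.559×3.9 = 10.8 V.
Since V_CE = 10.8 V > V_CE(sat) ≈ 0.2 V, the transistor is in the active region as assumed.

I_C ≈ 0.56 mA, V_CE ≈ 11 V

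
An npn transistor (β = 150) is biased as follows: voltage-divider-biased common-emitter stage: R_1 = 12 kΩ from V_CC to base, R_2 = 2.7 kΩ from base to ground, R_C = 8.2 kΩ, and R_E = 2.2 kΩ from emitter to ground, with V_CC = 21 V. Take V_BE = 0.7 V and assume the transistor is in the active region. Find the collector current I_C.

Thevenize the base divider: V_Th = V_CC·R_2/(R_1+R_2) = 21×2.7/14.7 = 3.86 V, R_Th = R_1‖R_2 = 2.2 kΩ.
Base-emitter loop: V_Th = I_B·R_Th + V_BE + (β+1)I_B·R_E, so I_B = (3.86 − 0.7) / (2.2 + 151×2.2) = 0.00944 mA.
I_C = β·I_B = 150×0.00944 = 1.42 mA, and I_E = (β+1)I_B = 1.43 mA.
V_CE = V_CC − I_C·R_C − I_E·R_E = 21 − 1.42×8.2 − 1.43×2.2 = 6.25 V.
V_CE = 6.25 V > 0.2 V confirms active-region operation.

I_C ≈ 1.4 mA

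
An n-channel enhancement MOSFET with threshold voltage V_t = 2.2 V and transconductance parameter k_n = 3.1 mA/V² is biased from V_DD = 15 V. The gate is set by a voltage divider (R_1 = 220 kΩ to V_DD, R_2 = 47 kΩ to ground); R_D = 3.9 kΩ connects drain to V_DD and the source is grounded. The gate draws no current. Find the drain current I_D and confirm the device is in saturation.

V_G = V_DD·R_2/(R_1+R_2) = 15×47/267 = 2.64 V. With the source grounded, V_GS = V_G = 2.64 V.
Assume saturation: I_D = (k_n/2)(V_GS − V_t)² = (3.1/2)×(2.64 − 2.2)² = 1.55×0.44² = 0.301 mA.
V_DS = V_DD − I_D·R_D = 15 − 0.301×3.9 = 13.8 V.
Saturation requires V_DS ≥ V_GS − V_t = 0.44 V; 13.8 ≥ 0.44 ✓.

I_D ≈ 0.3 mA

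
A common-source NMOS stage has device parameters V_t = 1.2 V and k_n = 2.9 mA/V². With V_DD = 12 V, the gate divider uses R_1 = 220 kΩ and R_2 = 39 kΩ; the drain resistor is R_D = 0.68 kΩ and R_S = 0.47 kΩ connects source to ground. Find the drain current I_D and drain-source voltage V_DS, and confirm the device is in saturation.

V_G = V_DD·R_2/(R_1+R_2) = 12×39/259 = 1.81 V.
Assume saturation: I_D = (k_n/2)(V_GS − V_t)² with V_GS = V_G − I_D·R_S = 1.81 − 0.47·I_D.
Substituting gives 0.32·I_D² − 1.83·I_D + 0.534 = 0, with roots I_D = 0.309 or 5.4 mA.
The root I_D = 5.4 mA gives V_GS = -0.729 V ≤ V_t, so take I_D = 0.309 mA.
Then V_GS = 1.66 V and V_DS = V_DD − I_D(R_D+R_S) = 12 − 0.309×1.15 = 11.6 V.
Saturation requires V_DS ≥ V_GS − V_t = 0.462 V; 11.6 ≥ 0.462 ✓.

I_D ≈ 0.31 mA, V_DS ≈ 12 V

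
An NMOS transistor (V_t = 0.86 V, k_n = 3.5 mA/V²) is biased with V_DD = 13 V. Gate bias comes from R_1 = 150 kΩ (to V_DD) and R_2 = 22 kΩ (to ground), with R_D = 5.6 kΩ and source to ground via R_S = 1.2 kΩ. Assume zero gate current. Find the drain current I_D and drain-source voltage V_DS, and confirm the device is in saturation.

V_G = V_DD·R_2/(R_1+R_2) = 13×22/172 = 1.66 V.
Assume saturation: I_D = (k_n/2)(V_GS − V_t)² with V_GS = V_G − I_D·R_S = 1.66 − 1.2·I_D.
Substituting gives 2.52·I_D² − 4.37·I_D + 1.13 = 0, with roots I_D = 0.315 or 1.42 mA.
The root I_D = 1.42 mA gives V_GS = -0.0406 V ≤ V_t, so take I_D = 0.315 mA.
Then V_GS = 1.28 V and V_DS = V_DD − I_D(R_D+R_S) = 13 − 0.315×6.8 = 10.9 V.
Saturation requires V_DS ≥ V_GS − V_t = 0.424 V; 10.9 ≥ 0.424 ✓.

I_D ≈ 0.32 mA, V_DS ≈ 11 V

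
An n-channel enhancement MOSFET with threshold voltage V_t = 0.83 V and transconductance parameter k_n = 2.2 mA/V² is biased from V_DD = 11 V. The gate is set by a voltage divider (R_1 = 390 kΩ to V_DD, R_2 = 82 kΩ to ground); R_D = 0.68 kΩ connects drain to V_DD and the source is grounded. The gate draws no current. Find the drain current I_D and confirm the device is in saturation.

V_G = V_DD·R_2/(R_1+R_2) = 11×82/472 = 1.91 V. With the source grounded, V_GS = V_G = 1.91 V.
Assume saturation: I_D = (k_n/2)(V_GS − V_t)² = (2.2/2)×(1.91 − 0.83)² = 1.1×1.08² = 1.29 mA.
V_DS = V_DD − I_D·R_D = 11 − 1.29×0.68 = 10.1 V.
Saturation requires V_DS ≥ V_GS − V_t = 1.08 V; 10.1 ≥ 1.08 ✓.

I_D ≈ 1.3 mA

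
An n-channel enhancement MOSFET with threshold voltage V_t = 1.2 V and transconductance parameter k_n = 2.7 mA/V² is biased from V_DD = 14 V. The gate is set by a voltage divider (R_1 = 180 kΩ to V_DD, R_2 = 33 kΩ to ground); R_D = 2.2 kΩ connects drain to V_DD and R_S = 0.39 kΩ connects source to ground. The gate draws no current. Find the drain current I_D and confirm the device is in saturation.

V_G = V_DD·R_2/(R_1+R_2) = 14×33/213 = 2.17 V.
Assume saturation: I_D = (k_n/2)(V_GS − V_t)² with V_GS = V_G − I_D·R_S = 2.17 − 0.39·I_D.
Substituting gives 0.205·I_D² − 2.02·I_D + 1.27 = 0, with roots I_D = 0.674 or 9.17 mA.
The root I_D = 9.17 mA gives V_GS = -1.41 V ≤ V_t, so take I_D = 0.674 mA.
Then V_GS = 1.91 V and V_DS = V_DD − I_D(R_D+R_S) = 14 − 0.674×2.59 = 12.3 V.
Saturation requires V_DS ≥ V_GS − V_t = 0.706 V; 12.3 ≥ 0.706 ✓.

I_D ≈ 0.67 mA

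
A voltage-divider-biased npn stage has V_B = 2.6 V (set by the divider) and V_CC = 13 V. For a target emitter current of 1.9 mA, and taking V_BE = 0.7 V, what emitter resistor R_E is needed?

R_E ≈ 1 kΩ

V_E = V_B − V_BE = 2.6 − 0.7 = 1.9 V.
R_E = V_E / I_E = 1.9 / 1.9 = 1 kΩ.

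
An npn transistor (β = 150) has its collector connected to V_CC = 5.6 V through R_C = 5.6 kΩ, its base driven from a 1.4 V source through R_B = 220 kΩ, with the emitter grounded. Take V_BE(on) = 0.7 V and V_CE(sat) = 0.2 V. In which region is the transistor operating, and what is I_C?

active; I_C ≈ 0.48 mA

Assume active. Base-emitter loop: I_B = (V_BB − V_BE)/R_B = (1.4 − 0.7)/220 = 0.00318 mA.
I_C = β·I_B = 150×0.00318 = 0.477 mA.
V_CE = V_CC − I_C·R_C = 5.6 − 0.477×5.6 = 2.93 V > V_CE(sat), so the active-region assumption holds.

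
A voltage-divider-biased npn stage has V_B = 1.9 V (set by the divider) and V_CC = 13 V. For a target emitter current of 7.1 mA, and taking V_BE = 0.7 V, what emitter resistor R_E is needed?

R_E ≈ 0.17 kΩ

V_E = V_B − V_BE = 1.9 − 0.7 = 1.2 V.
R_E = V_E / I_E = 1.2 / 7.1 = 0.169 kΩ.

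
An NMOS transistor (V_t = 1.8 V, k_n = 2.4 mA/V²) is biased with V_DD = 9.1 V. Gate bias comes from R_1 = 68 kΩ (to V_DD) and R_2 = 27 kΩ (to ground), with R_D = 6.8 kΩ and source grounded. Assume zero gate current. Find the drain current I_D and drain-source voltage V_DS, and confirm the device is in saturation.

I_D ≈ 0.74 mA, V_DS ≈ 4.1 V

V_G = V_DD·R_2/(R_1+R_2) = 9.1×27/95 = 2.59 V. With the source grounded, V_GS = V_G = 2.59 V.
Assume saturation: I_D = (k_n/2)(V_GS − V_t)² = (2.4/2)×(2.59 − 1.8)² = 1.2×0.786² = 0.742 mA.
V_DS = V_DD − I_D·R_D = 9.1 − 0.742×6.8 = 4.05 V.
Saturation requires V_DS ≥ V_GS − V_t = 0.786 V; 4.05 ≥ 0.786 ✓.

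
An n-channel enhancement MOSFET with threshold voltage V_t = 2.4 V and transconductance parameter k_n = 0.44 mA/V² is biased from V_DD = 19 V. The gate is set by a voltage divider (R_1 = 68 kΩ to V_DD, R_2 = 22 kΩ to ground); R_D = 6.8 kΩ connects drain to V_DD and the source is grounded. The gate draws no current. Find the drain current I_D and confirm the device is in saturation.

V_G = V_DD·R_2/(R_1+R_2) = 19×22/90 = 4.64 V. With the source grounded, V_GS = V_G = 4.64 V.
Assume saturation: I_D = (k_n/2)(V_GS − V_t)² = (0.44/2)×(4.64 − 2.4)² = 0.22×2.24² = 1.11 mA.
V_DS = V_DD − I_D·R_D = 19 − 1.11×6.8 = 11.5 V.
Saturation requires V_DS ≥ V_GS − V_t = 2.24 V; 11.5 ≥ 2.24 ✓.

I_D ≈ 1.1 mA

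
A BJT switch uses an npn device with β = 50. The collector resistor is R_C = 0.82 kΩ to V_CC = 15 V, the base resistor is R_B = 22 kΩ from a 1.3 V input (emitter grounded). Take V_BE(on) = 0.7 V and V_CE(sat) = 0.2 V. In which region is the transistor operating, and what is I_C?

Assume active. Base-emitter loop: I_B = (V_BB − V_BE)/R_B = (1.3 − 0.7)/22 = 0.0273 mA.
I_C = β·I_B = 50×0.0273 = 1.36 mA.
V_CE = V_CC − I_C·R_C = 15 − 1.36×0.82 = 13.9 V > V_CE(sat), so the active-region assumption holds.

active; I_C ≈ 1.4 mA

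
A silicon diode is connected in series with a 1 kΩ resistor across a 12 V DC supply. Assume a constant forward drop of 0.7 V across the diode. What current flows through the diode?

I ≈ 11 mA

KVL around the loop: 12 = V_D + I·R = 0.7 + I × 1 kΩ.
So I = (12 − 0.7) / 1 kΩ = 11.3 / 1 = 11.3 mA.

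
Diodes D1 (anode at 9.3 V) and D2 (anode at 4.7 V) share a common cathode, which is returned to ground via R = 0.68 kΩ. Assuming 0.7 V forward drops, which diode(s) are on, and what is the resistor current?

Only D1 conducts; I_R ≈ 13 mA

Assume both conduct. Then node N would need to be at both 9.3−0.7 = 8.6 V and 4.7−0.7 = 4 V, which is impossible.
Assume only D1 conducts: V_N = 9.3 − 0.7 = 8.6 V, so I_R = 8.6/0.68 = 12.6 mA.
Check D2: its anode-to-cathode voltage is 4.7 − 8.6 = -3.9 V < 0.7 V, so it is off. The assumption is consistent.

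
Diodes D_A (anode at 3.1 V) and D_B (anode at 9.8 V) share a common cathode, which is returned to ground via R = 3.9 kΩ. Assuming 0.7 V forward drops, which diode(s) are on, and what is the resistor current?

Only D_B conducts; I_R ≈ 2.3 mA

Assume both conduct. Then node N would need to be at both 3.1−0.7 = 2.4 V and 9.8−0.7 = 9.1 V, which is impossible.
Assume only D_B conducts: V_N = 9.8 − 0.7 = 9.1 V, so I_R = 9.1/3.9 = 2.33 mA.
Check D_A: its anode-to-cathode voltage is 3.1 − 9.1 = -6 V < 0.7 V, so it is off. The assumption is consistent.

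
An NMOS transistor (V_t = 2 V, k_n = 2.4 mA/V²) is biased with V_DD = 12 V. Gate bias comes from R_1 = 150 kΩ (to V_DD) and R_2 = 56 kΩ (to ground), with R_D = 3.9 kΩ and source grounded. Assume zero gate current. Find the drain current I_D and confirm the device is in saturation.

I_D ≈ 1.9 mA

V_G = V_DD·R_2/(R_1+R_2) = 12×56/206 = 3.26 V. With the source grounded, V_GS = V_G = 3.26 V.
Assume saturation: I_D = (k_n/2)(V_GS − V_t)² = (2.4/2)×(3.26 − 2)² = 1.2×1.26² = 1.91 mA.
V_DS = V_DD − I_D·R_D = 12 − 1.91×3.9 = 4.54 V.
Saturation requires V_DS ≥ V_GS − V_t = 1.26 V; 4.54 ≥ 1.26 ✓.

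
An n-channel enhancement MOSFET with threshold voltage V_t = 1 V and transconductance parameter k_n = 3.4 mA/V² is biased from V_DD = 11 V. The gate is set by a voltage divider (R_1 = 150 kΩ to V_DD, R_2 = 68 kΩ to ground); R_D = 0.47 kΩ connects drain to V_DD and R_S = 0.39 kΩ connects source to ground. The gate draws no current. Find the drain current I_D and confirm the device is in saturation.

V_G = V_DD·R_2/(R_1+R_2) = 11×68/218 = 3.43 V.
Assume saturation: I_D = (k_n/2)(V_GS − V_t)² with V_GS = V_G − I_D·R_S = 3.43 − 0.39·I_D.
Substituting gives 0.259·I_D² − 4.22·I_D + 10 = 0, with roots I_D = 2.89 or 13.4 mA.
The root I_D = 13.4 mA gives V_GS = -1.81 V ≤ V_t, so take I_D = 2.89 mA.
Then V_GS = 2.3 V and V_DS = V_DD − I_D(R_D+R_S) = 11 − 2.89×0.86 = 8.51 V.
Saturation requires V_DS ≥ V_GS − V_t = 1.3 V; 8.51 ≥ 1.3 ✓.

I_D ≈ 2.9 mA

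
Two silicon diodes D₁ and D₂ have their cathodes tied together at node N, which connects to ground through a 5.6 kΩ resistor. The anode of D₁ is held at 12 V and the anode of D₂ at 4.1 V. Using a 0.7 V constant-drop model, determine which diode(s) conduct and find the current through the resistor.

Only D₁ conducts; I_R ≈ 2 mA

Assume both conduct. Then node N would need to be at both 12−0.7 = 11.3 V and 4.1−0.7 = 3.4 V, which is impossible.
Assume only D₁ conducts: V_N = 12 − 0.7 = 11.3 V, so I_R = 11.3/5.6 = 2.02 mA.
Check D₂: its anode-to-cathode voltage is 4.1 − 11.3 = -7.2 V < 0.7 V, so it is off. The assumption is consistent.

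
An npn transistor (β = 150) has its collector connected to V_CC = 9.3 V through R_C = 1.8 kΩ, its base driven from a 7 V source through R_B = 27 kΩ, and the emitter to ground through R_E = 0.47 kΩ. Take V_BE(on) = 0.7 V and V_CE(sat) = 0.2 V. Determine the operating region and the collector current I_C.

saturation; I_C ≈ 4 mA

Assume active: I_B = (7 − 0.7)/(27 + 151×0.47) = 0.0643 mA, I_C = β·I_B = 9.65 mA.
Then V_CE = 9.3 − 9.65×1.8 − 9.71×0.47 = -12.6 V < 0.2 V — the active assumption fails.
Re-solve with V_CE = 0.2 V. KCL at the emitter: V_E/R_E = (V_BB−0.7−V_E)/R_B + (V_CC−0.2−V_E)/R_C, giving V_E = 1.94 V.
I_C = (V_CC − 0.2 − V_E)/R_C = (9.1 − 1.94)/1.8 = 3.98 mA.
Check: I_B = (6.3 − 1.94)/27 = 0.161 mA, and β·I_B = 24.2 mA > I_C, confirming saturation.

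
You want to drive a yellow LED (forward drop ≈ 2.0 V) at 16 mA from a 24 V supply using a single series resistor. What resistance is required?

The resistor drops V_S − V_D = 24 − 2.0 = 22 V at 16 mA.
R = 22 V / 16 mA = 1.38 kΩ.

R ≈ 1.4 kΩ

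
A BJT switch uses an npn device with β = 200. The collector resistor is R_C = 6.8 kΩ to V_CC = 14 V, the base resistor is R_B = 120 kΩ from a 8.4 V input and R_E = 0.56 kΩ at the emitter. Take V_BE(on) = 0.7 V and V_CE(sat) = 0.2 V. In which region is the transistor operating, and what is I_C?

saturation; I_C ≈ 1.9 mA

Assume active: I_B = (8.4 − 0.7)/(120 + 201×0.56) = 0.0331 mA, I_C = β·I_B = 6.62 mA.
Then V_CE = 14 − 6.62×6.8 − 6.66×0.56 = -34.8 V < 0.2 V — the active assumption fails.
Re-solve with V_CE = 0.2 V. KCL at the emitter: V_E/R_E = (V_BB−0.7−V_E)/R_B + (V_CC−0.2−V_E)/R_C, giving V_E = 1.08 V.
I_C = (V_CC − 0.2 − V_E)/R_C = (13.8 − 1.08)/6.8 = 1.87 mA.
Check: I_B = (7.7 − 1.08)/120 = 0.0552 mA, and β·I_B = 11 mA > I_C, confirming saturation.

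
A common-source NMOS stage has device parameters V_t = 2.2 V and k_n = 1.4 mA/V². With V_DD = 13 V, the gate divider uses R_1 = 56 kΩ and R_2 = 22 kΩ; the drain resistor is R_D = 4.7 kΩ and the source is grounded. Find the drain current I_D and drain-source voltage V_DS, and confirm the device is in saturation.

I_D ≈ 1.5 mA, V_DS ≈ 5.9 V

V_G = V_DD·R_2/(R_1+R_2) = 13×22/78 = 3.67 V. With the source grounded, V_GS = V_G = 3.67 V.
Assume saturation: I_D = (k_n/2)(V_GS − V_t)² = (1.4/2)×(3.67 − 2.2)² = 0.7×1.47² = 1.51 mA.
V_DS = V_DD − I_D·R_D = 13 − 1.51×4.7 = 5.92 V.
Saturation requires V_DS ≥ V_GS − V_t = 1.47 V; 5.92 ≥ 1.47 ✓.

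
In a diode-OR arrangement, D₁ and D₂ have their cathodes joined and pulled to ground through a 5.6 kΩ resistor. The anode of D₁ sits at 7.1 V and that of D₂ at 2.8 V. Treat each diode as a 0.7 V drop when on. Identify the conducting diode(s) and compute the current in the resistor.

Only D₁ conducts; I_R ≈ 1.1 mA

Assume both conduct. Then node N would need to be at both 7.1−0.7 = 6.4 V and 2.8−0.7 = 2.1 V, which is impossible.
Assume only D₁ conducts: V_N = 7.1 − 0.7 = 6.4 V, so I_R = 6.4/5.6 = 1.14 mA.
Check D₂: its anode-to-cathode voltage is 2.8 − 6.4 = -3.6 V < 0.7 V, so it is off. The assumption is consistent.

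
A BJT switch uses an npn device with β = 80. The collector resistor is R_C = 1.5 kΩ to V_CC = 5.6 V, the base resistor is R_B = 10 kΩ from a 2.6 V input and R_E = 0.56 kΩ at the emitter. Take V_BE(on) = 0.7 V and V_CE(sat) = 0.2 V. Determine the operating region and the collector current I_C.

Assume active: I_B = (2.6 − 0.7)/(10 + 81×0.56) = 0.0343 mA, I_C = β·I_B = 2.75 mA.
Then V_CE = 5.6 − 2.75×1.5 − 2.78×0.56 = -0.0753 V < 0.2 V — the active assumption fails.
Re-solve with V_CE = 0.2 V. KCL at the emitter: V_E/R_E = (V_BB−0.7−V_E)/R_B + (V_CC−0.2−V_E)/R_C, giving V_E = 1.48 V.
I_C = (V_CC − 0.2 − V_E)/R_C = (5.4 − 1.48)/1.5 = 2.61 mA.
Check: I_B = (1.9 − 1.48)/10 = 0.0415 mA, and β·I_B = 3.32 mA > I_C, confirming saturation.

saturation; I_C ≈ 2.6 mA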